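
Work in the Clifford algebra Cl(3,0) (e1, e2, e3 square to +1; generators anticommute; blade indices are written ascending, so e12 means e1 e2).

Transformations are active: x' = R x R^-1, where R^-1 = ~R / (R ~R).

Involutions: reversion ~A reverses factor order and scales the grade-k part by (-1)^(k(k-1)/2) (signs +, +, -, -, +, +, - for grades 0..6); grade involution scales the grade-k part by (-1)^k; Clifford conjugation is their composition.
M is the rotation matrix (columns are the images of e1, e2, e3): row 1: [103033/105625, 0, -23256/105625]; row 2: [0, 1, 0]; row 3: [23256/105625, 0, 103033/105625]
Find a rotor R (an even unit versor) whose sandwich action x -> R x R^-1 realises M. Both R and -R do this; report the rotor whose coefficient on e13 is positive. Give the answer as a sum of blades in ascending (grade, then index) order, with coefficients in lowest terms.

Method: write R = a + b12*e12 + b13*e13 + b23*e23 with a^2 + b12^2 + b13^2 + b23^2 = 1 (so R^-1 = ~R). Expanding the columns R e_j ~R gives tr M = 4a^2 - 1 and, from the antisymmetric part, M21 - M12 = -4a*b12, M13 - M31 = 4a*b13, M32 - M23 = -4a*b23.
Here tr M = 311691/105625, so a^2 = (1 + tr M)/4 = 104329/105625 and a = ±323/325. Taking a = 323/325: M21 - M12 = 0, M13 - M31 = -46512/105625, M32 - M23 = 0, giving b12 = 0, b13 = -36/325, b23 = 0, i.e. R = 323/325 - 36/325*e13.
Its e13 coefficient is negative, so report the other preimage -R.
Answer: -323/325 + 36/325*e13. Why the constraint matters: R and -R act identically through the sandwich — M has trace 311691/105625 either way — so only the sign condition on e13 picks one of the two preimages.


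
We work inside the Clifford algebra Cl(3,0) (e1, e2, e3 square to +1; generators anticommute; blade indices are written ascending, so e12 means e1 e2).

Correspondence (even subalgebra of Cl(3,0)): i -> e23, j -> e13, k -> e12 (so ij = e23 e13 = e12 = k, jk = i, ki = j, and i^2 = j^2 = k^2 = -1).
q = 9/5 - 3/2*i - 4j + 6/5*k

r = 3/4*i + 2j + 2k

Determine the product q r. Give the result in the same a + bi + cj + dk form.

In blades: q = 9/5 + 6/5*e12 - 4*e13 - 3/2*e23, r = 2*e12 + 2*e13 + 3/4*e23.
Distribute q over r term by term (generator squares from the signature, products reordered to ascending indices): (9/5)*r = 18/5*e12 + 18/5*e13 + 27/20*e23; (6/5*e12)*r = -12/5 + 9/10*e13 - 12/5*e23; (-4*e13)*r = 8 + 3*e12 - 8*e23; (-3/2*e23)*r = 9/8 - 3*e12 + 3*e13.
Sum: 269/40 + 18/5*e12 + 15/2*e13 - 181/20*e23; translating back through the correspondence:
Answer: 269/40 - 181/20*i + 15/2*j + 18/5*k


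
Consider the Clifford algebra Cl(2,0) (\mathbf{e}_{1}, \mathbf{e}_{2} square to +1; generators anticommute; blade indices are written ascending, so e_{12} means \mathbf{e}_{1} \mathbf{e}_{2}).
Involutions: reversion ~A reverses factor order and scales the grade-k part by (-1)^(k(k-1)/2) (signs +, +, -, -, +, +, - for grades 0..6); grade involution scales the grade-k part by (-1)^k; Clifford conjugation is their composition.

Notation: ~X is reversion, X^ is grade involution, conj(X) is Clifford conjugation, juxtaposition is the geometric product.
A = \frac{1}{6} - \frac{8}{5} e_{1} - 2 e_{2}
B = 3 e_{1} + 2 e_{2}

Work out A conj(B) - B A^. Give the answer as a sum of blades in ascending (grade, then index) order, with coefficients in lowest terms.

first term: \frac{44}{5} - \frac{1}{2} e_{1} - \frac{1}{3} e_{2} - \frac{14}{5} e_{12}
second term: \frac{44}{5} + \frac{1}{2} e_{1} + \frac{1}{3} e_{2} + \frac{14}{5} e_{12}
Answer: -e_{1} - \frac{2}{3} e_{2} - \frac{28}{5} e_{12}


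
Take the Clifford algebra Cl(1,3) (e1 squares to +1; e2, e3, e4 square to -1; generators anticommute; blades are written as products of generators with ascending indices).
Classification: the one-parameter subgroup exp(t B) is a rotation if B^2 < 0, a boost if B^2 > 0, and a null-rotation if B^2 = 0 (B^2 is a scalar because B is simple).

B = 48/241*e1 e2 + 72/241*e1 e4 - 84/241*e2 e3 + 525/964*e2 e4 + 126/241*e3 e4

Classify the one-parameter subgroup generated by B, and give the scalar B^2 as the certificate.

B^2 term by term: the squares give (48/241)^2*(e1 e2)^2 + (72/241)^2*(e1 e4)^2 + (-84/241)^2*(e2 e3)^2 + (525/964)^2*(e2 e4)^2 + (126/241)^2*(e3 e4)^2 = 2304/58081*(+1) + 5184/58081*(+1) + 7056/58081*(-1) + 275625/929296*(-1) + 15876/58081*(-1) = -9/16 (each basis 2-blade squares to minus the product of its generators' squares); cross terms between blades sharing an index anticommute and cancel; the commuting (index-disjoint) pairs give grade-4 terms 2*c*c'*(blade product), which cancel blade by blade — e1 e2 e3 e4: 12096/58081 - 12096/58081 = 0 — confirming B is simple. So B^2 = -9/16.
Answer: rotation, certificate B^2 = -9/16. The invariant at work: B^2 = -9/16 is unchanged by conjugation, hence its sign classifies the subgroup whatever basis B is written in.


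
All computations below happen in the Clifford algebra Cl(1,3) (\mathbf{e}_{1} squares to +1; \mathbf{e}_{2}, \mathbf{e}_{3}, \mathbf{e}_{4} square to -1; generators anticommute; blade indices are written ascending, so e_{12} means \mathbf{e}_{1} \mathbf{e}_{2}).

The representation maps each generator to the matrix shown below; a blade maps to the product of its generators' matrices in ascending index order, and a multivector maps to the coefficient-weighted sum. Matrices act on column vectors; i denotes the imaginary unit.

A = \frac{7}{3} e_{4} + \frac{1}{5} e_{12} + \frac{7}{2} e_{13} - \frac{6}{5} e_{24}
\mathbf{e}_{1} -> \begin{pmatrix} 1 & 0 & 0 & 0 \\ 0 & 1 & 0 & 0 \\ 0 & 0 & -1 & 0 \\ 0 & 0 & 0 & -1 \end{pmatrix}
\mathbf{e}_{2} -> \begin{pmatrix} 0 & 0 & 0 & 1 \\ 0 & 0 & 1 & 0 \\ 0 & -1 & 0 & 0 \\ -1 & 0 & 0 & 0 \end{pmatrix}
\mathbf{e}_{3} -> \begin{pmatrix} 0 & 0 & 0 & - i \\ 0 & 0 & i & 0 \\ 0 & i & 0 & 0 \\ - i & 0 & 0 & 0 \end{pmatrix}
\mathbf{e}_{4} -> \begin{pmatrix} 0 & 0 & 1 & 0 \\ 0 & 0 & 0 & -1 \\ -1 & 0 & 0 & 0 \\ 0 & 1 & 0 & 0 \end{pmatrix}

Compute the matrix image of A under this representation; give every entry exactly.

Bivector images (products of the table entries): rho(e_{12}) = rho(\mathbf{e}_{1})rho(\mathbf{e}_{2}) = \begin{pmatrix} 0 & 0 & 0 & 1 \\ 0 & 0 & 1 & 0 \\ 0 & 1 & 0 & 0 \\ 1 & 0 & 0 & 0 \end{pmatrix}; rho(e_{13}) = rho(\mathbf{e}_{1})rho(\mathbf{e}_{3}) = \begin{pmatrix} 0 & 0 & 0 & - i \\ 0 & 0 & i & 0 \\ 0 & - i & 0 & 0 \\ i & 0 & 0 & 0 \end{pmatrix}; rho(e_{24}) = rho(\mathbf{e}_{2})rho(\mathbf{e}_{4}) = \begin{pmatrix} 0 & 1 & 0 & 0 \\ -1 & 0 & 0 & 0 \\ 0 & 0 & 0 & 1 \\ 0 & 0 & -1 & 0 \end{pmatrix}.
M = (\frac{7}{3})*rho(e_{4}) + (\frac{1}{5})*rho(e_{12}) + (\frac{7}{2})*rho(e_{13}) + (-\frac{6}{5})*rho(e_{24}), summed entrywise:
Answer: \begin{pmatrix} 0 & - \frac{6}{5} & \frac{7}{3} & \frac{1}{5} - \frac{7 i}{2} \\ \frac{6}{5} & 0 & \frac{1}{5} + \frac{7 i}{2} & - \frac{7}{3} \\ - \frac{7}{3} & \frac{1}{5} - \frac{7 i}{2} & 0 & - \frac{6}{5} \\ \frac{1}{5} + \frac{7 i}{2} & \frac{7}{3} & \frac{6}{5} & 0 \end{pmatrix}


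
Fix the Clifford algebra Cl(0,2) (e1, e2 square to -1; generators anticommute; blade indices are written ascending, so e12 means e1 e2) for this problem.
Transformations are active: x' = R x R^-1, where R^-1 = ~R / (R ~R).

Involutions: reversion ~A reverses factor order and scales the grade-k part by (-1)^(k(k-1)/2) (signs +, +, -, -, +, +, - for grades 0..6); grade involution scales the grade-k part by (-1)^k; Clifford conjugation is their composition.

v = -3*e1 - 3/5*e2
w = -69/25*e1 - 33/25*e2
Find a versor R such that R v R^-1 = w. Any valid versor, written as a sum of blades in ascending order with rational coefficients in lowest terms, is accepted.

R = v + w = -144/25*e1 - 48/25*e2 works: the equal norms (-234/25) guarantee its sandwich swaps v into w.
Answer: -144/25*e1 - 48/25*e2


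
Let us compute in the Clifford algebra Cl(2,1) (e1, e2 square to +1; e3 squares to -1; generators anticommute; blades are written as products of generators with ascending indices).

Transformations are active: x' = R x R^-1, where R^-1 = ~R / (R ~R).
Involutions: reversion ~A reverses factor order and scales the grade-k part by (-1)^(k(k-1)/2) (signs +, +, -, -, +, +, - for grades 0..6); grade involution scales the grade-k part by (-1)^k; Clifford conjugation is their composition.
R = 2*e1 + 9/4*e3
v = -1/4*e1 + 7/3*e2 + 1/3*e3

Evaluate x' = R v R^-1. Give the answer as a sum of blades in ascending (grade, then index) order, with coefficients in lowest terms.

~R = 2*e1 + 9/4*e3, and R ~R = -17/16, so R^-1 = ~R / (-17/16).
R v = -5/4 + 14/3*e1 e2 + 59/48*e1 e3 - 21/4*e2 e3
Answer: 337/68*e1 - 7/3*e2 + 253/51*e3


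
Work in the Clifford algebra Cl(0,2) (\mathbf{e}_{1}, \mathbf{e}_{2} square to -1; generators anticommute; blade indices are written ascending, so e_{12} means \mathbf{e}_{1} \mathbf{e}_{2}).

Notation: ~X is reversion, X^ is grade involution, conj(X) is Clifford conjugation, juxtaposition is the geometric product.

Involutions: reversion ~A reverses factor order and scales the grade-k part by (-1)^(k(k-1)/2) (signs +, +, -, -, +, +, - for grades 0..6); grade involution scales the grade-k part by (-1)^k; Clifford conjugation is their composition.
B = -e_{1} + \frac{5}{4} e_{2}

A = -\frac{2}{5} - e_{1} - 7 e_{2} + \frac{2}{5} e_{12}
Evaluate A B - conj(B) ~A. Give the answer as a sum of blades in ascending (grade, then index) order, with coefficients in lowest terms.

first term: \frac{31}{4} - \frac{1}{10} e_{1} - \frac{9}{10} e_{2} - \frac{33}{4} e_{12}
second term: -\frac{31}{4} + \frac{1}{10} e_{1} + \frac{9}{10} e_{2} - \frac{33}{4} e_{12}
Answer: \frac{31}{2} - \frac{1}{5} e_{1} - \frac{9}{5} e_{2}


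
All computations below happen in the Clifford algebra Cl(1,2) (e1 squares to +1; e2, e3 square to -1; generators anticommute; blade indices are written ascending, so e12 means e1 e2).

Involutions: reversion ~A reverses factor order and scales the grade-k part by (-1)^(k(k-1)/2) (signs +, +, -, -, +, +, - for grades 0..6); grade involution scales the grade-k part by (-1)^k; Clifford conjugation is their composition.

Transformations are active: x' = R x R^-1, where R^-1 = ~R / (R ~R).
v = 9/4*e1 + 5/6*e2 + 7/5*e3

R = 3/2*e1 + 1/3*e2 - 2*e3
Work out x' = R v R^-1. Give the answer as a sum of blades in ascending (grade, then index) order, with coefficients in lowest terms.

~R = 3/2*e1 + 1/3*e2 - 2*e3, and R ~R = -67/36, so R^-1 = ~R / (-67/36).
R v = 2123/360 + 1/2*e12 + 33/5*e13 + 32/15*e23
Answer: -15753/1340*e1 - 5921/2010*e2 + 3777/335*e3


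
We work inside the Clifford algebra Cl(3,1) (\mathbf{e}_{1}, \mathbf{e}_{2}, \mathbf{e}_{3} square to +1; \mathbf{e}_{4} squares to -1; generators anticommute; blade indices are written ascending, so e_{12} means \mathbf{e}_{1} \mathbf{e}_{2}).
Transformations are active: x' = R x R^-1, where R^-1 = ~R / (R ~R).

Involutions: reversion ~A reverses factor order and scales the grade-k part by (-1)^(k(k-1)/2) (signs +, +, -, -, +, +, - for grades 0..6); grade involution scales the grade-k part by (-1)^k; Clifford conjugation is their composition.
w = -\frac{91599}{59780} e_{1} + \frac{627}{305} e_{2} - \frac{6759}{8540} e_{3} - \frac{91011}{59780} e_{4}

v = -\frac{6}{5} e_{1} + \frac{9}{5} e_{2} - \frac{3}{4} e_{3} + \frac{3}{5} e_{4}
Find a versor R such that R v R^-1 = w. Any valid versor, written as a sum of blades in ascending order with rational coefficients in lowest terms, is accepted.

Since q(v) = q(w) = \frac{1953}{400}, the sum R = v + w = -\frac{32667}{11956} e_{1} + \frac{1176}{305} e_{2} - \frac{3291}{2135} e_{3} - \frac{55143}{59780} e_{4} does the job whenever invertible.
Answer: -\frac{32667}{11956} e_{1} + \frac{1176}{305} e_{2} - \frac{3291}{2135} e_{3} - \frac{55143}{59780} e_{4}


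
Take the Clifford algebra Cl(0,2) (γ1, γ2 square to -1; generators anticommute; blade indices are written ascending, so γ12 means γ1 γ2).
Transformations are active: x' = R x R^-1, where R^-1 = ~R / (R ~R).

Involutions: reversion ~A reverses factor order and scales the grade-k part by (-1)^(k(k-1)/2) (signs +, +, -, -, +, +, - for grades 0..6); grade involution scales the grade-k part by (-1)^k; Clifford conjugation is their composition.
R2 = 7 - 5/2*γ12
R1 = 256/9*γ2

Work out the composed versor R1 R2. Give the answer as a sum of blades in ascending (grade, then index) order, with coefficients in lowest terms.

Distribute over the terms of R1 (each basis-blade product reordered to ascending indices, repeated generators contracted through their squares):
(256/9*γ2) R2 = -640/9*γ1 + 1792/9*γ2
Answer: -640/9*γ1 + 1792/9*γ2


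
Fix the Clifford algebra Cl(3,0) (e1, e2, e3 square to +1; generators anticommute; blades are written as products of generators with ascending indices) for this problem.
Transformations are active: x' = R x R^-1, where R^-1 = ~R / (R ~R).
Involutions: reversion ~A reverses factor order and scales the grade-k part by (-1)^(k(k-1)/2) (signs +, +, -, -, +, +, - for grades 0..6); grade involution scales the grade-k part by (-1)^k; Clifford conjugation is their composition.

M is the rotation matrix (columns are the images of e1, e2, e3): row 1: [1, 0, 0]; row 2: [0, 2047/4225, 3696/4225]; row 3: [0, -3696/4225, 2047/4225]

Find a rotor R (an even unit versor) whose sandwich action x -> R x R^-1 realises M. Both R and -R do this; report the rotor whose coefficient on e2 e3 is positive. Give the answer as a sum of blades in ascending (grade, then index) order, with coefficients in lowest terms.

Method: write R = a + b12*e1 e2 + b13*e1 e3 + b23*e2 e3 with a^2 + b12^2 + b13^2 + b23^2 = 1 (so R^-1 = ~R). Expanding the columns R e_j ~R gives tr M = 4a^2 - 1 and, from the antisymmetric part, M21 - M12 = -4a*b12, M13 - M31 = 4a*b13, M32 - M23 = -4a*b23.
Here tr M = 8319/4225, so a^2 = (1 + tr M)/4 = 3136/4225 and a = ±56/65. Taking a = 56/65: M21 - M12 = 0, M13 - M31 = 0, M32 - M23 = -7392/4225, giving b12 = 0, b13 = 0, b23 = 33/65, i.e. R = 56/65 + 33/65*e2 e3.
Its e2 e3 coefficient is already positive.
Answer: 56/65 + 33/65*e2 e3. Note: both R and -R realise this M (trace 8319/4225); the covering map identifies them, and the e2 e3-coefficient sign is the tie-breaker.


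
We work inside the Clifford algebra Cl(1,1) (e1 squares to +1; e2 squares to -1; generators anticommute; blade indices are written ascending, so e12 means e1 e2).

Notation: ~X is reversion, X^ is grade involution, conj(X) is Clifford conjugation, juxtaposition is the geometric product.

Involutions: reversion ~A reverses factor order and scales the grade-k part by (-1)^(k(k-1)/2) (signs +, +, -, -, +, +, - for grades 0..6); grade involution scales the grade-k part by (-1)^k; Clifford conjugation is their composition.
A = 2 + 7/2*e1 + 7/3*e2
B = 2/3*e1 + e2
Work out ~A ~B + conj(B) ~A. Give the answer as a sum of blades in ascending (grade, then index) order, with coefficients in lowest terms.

first term: 4/3*e1 + 2*e2 + 35/18*e12
second term: -4/3*e1 - 2*e2 + 35/18*e12
Answer: 35/9*e12


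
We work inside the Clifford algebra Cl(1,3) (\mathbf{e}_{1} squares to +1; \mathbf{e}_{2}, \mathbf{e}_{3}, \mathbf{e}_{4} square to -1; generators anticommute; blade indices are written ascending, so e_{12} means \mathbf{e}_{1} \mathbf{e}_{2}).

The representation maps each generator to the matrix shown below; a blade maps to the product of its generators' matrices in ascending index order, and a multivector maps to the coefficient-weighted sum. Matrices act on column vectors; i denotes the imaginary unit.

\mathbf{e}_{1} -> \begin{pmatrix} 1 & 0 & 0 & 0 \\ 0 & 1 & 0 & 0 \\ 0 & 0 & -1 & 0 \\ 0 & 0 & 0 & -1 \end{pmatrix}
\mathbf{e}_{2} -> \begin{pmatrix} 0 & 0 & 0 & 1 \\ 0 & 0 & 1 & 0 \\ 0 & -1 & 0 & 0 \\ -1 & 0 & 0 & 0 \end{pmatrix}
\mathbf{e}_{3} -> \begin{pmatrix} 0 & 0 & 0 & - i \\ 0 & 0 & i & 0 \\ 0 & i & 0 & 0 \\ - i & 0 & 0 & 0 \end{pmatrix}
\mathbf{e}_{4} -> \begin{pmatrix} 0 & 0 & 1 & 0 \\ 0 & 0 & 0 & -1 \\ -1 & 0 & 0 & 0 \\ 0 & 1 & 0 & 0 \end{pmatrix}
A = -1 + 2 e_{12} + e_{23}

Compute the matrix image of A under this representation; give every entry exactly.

Bivector images (products of the table entries): rho(e_{12}) = rho(\mathbf{e}_{1})rho(\mathbf{e}_{2}) = \begin{pmatrix} 0 & 0 & 0 & 1 \\ 0 & 0 & 1 & 0 \\ 0 & 1 & 0 & 0 \\ 1 & 0 & 0 & 0 \end{pmatrix}; rho(e_{23}) = rho(\mathbf{e}_{2})rho(\mathbf{e}_{3}) = \begin{pmatrix} - i & 0 & 0 & 0 \\ 0 & i & 0 & 0 \\ 0 & 0 & - i & 0 \\ 0 & 0 & 0 & i \end{pmatrix}.
M = (-1)*1 + (2)*rho(e_{12}) + (1)*rho(e_{23}), summed entrywise (1 is the identity matrix):
Answer: \begin{pmatrix} -1 - i & 0 & 0 & 2 \\ 0 & -1 + i & 2 & 0 \\ 0 & 2 & -1 - i & 0 \\ 2 & 0 & 0 & -1 + i \end{pmatrix}


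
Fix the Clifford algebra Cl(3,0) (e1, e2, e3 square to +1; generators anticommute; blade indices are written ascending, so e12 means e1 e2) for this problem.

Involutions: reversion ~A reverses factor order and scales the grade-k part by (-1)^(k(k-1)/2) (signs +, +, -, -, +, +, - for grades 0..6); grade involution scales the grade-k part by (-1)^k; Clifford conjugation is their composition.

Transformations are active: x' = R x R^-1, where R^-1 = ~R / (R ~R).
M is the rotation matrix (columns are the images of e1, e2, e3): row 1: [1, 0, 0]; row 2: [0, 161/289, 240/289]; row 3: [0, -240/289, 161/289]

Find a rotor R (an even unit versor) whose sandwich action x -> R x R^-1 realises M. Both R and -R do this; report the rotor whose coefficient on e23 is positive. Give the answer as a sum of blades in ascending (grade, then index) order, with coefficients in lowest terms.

Method: write R = a + b12*e12 + b13*e13 + b23*e23 with a^2 + b12^2 + b13^2 + b23^2 = 1 (so R^-1 = ~R). Expanding the columns R e_j ~R gives tr M = 4a^2 - 1 and, from the antisymmetric part, M21 - M12 = -4a*b12, M13 - M31 = 4a*b13, M32 - M23 = -4a*b23.
Here tr M = 611/289, so a^2 = (1 + tr M)/4 = 225/289 and a = ±15/17. Taking a = 15/17: M21 - M12 = 0, M13 - M31 = 0, M32 - M23 = -480/289, giving b12 = 0, b13 = 0, b23 = 8/17, i.e. R = 15/17 + 8/17*e23.
Its e23 coefficient is already positive.
Answer: 15/17 + 8/17*e23. Key observation: the double cover Spin(3) -> SO(3) sends R and -R to the same matrix (trace 611/289 here), so the stated sign of the e23 coefficient is what selects one sheet.


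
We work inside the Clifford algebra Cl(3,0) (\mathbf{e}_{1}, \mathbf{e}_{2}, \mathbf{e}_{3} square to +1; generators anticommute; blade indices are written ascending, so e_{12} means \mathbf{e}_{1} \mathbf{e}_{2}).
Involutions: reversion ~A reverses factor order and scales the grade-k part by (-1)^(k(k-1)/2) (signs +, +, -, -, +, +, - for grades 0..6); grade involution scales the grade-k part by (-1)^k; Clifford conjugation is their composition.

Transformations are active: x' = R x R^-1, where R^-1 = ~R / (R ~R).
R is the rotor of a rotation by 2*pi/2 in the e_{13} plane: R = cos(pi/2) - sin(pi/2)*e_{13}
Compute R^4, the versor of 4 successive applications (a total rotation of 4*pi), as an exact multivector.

Because a rotor carries half the rotation angle, composing 4 copies of this e_{13}-plane rotor multiplies the phase: 4*(pi/2) = 2 \pi, hence R^4 = cos(2 \pi) - sin(2 \pi)*e_{13}.
cos(2 \pi) = 1 and sin(2 \pi) = 0, so R^4 = 1. The total rotation 4*pi is 2 full turns, so every vector returns to itself, yet the rotor is +1, back on the identity sheet (an even number of 2*pi turns).
Answer: 1


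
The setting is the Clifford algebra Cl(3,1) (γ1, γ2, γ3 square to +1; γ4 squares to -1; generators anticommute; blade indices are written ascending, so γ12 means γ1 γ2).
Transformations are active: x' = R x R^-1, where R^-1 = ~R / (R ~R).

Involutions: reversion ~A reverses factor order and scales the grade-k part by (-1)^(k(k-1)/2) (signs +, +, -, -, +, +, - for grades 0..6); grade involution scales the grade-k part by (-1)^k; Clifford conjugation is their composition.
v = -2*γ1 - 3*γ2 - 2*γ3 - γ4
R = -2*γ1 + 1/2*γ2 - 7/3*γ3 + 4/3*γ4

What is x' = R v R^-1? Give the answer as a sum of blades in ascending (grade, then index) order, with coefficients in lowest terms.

~R = -2*γ1 + 1/2*γ2 - 7/3*γ3 + 4/3*γ4, and R ~R = 95/12, so R^-1 = ~R / (95/12).
R v = 17/2 + 7*γ12 - 2/3*γ13 + 14/3*γ14 - 8*γ23 + 7/2*γ24 + 5*γ34
Answer: -218/95*γ1 + 387/95*γ2 - 286/95*γ3 + 367/95*γ4


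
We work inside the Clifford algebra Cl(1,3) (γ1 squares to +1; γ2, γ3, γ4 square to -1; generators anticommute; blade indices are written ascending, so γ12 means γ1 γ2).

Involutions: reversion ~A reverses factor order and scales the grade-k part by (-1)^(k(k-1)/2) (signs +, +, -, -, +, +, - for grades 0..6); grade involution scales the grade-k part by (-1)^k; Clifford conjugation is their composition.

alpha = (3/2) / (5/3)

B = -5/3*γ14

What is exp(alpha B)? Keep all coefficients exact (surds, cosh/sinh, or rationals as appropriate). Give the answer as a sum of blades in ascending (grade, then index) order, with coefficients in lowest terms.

B^2 = (-5/3)^2*(γ14)^2 = 25/9*(+1) = 25/9 (a basis 2-blade squares to minus the product of its generators' squares).
B^2 = 25/9 — a positive square means the series sums to a boost: l = 5/3, alpha*l = 3/2, so exp(alpha B) = cosh(3/2) + (sinh(3/2)/(5/3))*B = cosh(3/2) + (3*sinh(3/2)/5)*B.
Answer: cosh(3/2) - sinh(3/2)*γ14


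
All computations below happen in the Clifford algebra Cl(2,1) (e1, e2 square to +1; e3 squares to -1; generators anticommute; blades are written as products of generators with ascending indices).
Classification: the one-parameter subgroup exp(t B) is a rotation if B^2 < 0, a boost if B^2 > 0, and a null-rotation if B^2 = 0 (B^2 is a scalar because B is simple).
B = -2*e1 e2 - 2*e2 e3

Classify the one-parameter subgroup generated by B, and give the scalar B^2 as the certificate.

B^2 term by term: the squares give (-2)^2*(e1 e2)^2 + (-2)^2*(e2 e3)^2 = 4*(-1) + 4*(+1) = 0 (each basis 2-blade squares to minus the product of its generators' squares); cross terms between blades sharing an index anticommute and cancel. So B^2 = 0.
Answer: null-rotation, certificate B^2 = 0. Why this suffices: the scalar 0 survives any versor conjugation, so its sign alone determines the class however B is presented.


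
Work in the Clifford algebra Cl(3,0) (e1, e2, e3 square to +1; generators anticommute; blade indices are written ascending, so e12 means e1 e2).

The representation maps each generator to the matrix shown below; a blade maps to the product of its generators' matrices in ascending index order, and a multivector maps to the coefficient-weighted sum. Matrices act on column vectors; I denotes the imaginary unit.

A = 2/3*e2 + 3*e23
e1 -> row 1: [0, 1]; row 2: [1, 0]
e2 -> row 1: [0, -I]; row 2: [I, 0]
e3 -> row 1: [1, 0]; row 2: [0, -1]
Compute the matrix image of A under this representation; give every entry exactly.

Bivector images (products of the table entries): rho(e23) = rho(e2)rho(e3) = row 1: [0, I]; row 2: [I, 0].
M = (2/3)*rho(e2) + (3)*rho(e23), summed entrywise:
Answer: row 1: [0, 7*I/3]; row 2: [11*I/3, 0]


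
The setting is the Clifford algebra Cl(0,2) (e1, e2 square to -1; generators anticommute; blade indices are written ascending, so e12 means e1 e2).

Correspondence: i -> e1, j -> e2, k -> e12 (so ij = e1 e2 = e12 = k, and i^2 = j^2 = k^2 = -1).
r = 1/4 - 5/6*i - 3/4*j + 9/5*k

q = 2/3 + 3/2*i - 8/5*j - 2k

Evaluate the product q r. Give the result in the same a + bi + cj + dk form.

In blades: q = 2/3 + 3/2*e1 - 8/5*e2 - 2*e12, r = 1/4 - 5/6*e1 - 3/4*e2 + 9/5*e12.
Distribute q over r term by term (generator squares from the signature, products reordered to ascending indices): (2/3)*r = 1/6 - 5/9*e1 - 1/2*e2 + 6/5*e12; (3/2*e1)*r = 5/4 + 3/8*e1 - 27/10*e2 - 9/8*e12; (-8/5*e2)*r = -6/5 - 72/25*e1 - 2/5*e2 - 4/3*e12; (-2*e12)*r = 18/5 - 3/2*e1 + 5/3*e2 - 1/2*e12.
Sum: 229/60 - 8209/1800*e1 - 29/15*e2 - 211/120*e12; translating back through the correspondence:
Answer: 229/60 - 8209/1800*i - 29/15*j - 211/120*k


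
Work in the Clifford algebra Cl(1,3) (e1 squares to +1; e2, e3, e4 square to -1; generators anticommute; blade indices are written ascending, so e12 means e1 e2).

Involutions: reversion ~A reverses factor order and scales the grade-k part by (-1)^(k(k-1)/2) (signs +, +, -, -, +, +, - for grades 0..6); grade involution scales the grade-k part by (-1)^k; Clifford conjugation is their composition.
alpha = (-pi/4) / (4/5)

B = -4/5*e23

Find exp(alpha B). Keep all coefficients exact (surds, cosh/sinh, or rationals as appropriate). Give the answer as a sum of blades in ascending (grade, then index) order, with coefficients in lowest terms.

B^2 = (-4/5)^2*(e23)^2 = 16/25*(-1) = -16/25 (a basis 2-blade squares to minus the product of its generators' squares).
B^2 = -16/25 — a negative square means the series sums to a rotation: l = 4/5, alpha*l = -pi/4, so exp(alpha B) = cos(-pi/4) + (sin(-pi/4)/(4/5))*B = sqrt(2)/2 + (-5*sqrt(2)/8)*B.
Answer: sqrt(2)/2 + sqrt(2)/2*e23


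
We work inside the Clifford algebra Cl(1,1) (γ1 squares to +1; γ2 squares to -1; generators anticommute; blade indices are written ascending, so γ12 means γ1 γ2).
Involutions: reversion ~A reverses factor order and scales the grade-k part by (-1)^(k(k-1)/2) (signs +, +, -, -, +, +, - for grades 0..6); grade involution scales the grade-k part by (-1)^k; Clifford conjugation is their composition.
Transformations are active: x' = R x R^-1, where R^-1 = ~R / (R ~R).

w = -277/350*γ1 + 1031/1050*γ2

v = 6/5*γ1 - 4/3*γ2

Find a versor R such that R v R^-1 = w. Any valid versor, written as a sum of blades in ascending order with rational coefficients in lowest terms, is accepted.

Sketch: the shared square -76/225 makes R = v + w = 143/350*γ1 - 123/350*γ2 the natural versor; its sandwich fixes that direction, negates (v - w)/2, and sends v to w.
Answer: 143/350*γ1 - 123/350*γ2


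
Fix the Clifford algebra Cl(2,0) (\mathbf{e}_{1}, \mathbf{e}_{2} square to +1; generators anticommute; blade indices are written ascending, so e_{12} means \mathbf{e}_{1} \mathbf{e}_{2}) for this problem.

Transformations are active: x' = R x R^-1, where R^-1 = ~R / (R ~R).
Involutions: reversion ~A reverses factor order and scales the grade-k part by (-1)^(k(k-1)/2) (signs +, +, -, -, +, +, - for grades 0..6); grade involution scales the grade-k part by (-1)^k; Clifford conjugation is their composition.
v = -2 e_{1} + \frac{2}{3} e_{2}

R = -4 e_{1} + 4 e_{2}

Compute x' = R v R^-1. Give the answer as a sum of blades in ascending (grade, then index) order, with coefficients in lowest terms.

~R = -4 e_{1} + 4 e_{2}, and R ~R = 32, so R^-1 = ~R / (32).
R v = \frac{32}{3} + \frac{16}{3} e_{12}
Answer: -\frac{2}{3} e_{1} + 2 e_{2}


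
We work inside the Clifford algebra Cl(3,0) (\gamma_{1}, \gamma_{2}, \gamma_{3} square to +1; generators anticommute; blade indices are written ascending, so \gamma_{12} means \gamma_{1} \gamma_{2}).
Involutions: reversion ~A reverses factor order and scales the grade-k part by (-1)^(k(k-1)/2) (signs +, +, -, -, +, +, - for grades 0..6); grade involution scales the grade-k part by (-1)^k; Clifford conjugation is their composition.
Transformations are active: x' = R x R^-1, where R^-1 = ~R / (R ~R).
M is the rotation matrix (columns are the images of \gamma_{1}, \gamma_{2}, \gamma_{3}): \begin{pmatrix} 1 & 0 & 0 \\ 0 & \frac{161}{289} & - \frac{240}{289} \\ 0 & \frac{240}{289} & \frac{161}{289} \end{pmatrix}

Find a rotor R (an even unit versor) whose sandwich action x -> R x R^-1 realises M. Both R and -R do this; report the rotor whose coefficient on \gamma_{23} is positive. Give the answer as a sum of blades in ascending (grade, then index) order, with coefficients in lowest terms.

Method: write R = a + b12*\gamma_{12} + b13*\gamma_{13} + b23*\gamma_{23} with a^2 + b12^2 + b13^2 + b23^2 = 1 (so R^-1 = ~R). Expanding the columns R e_j ~R gives tr M = 4a^2 - 1 and, from the antisymmetric part, M21 - M12 = -4a*b12, M13 - M31 = 4a*b13, M32 - M23 = -4a*b23.
Here tr M = \frac{611}{289}, so a^2 = (1 + tr M)/4 = \frac{225}{289} and a = ±\frac{15}{17}. Taking a = \frac{15}{17}: M21 - M12 = 0, M13 - M31 = 0, M32 - M23 = \frac{480}{289}, giving b12 = 0, b13 = 0, b23 = -\frac{8}{17}, i.e. R = \frac{15}{17} - \frac{8}{17} \gamma_{23}.
Its \gamma_{23} coefficient is negative, so report the other preimage -R.
Answer: -\frac{15}{17} + \frac{8}{17} \gamma_{23}. Key observation: the double cover Spin(3) -> SO(3) sends R and -R to the same matrix (trace \frac{611}{289} here), so the stated sign of the \gamma_{23} coefficient is what selects one sheet.


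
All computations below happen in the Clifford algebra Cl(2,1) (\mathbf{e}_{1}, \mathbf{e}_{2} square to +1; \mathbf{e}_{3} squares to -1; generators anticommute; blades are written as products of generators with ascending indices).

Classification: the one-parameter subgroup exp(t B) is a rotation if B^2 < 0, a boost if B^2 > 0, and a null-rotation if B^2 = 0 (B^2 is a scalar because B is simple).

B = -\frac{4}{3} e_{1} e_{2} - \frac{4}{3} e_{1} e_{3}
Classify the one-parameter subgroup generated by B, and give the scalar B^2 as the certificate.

B^2 term by term: the squares give (-\frac{4}{3})^2*(e_{1} e_{2})^2 + (-\frac{4}{3})^2*(e_{1} e_{3})^2 = \frac{16}{9}*(-1) + \frac{16}{9}*(+1) = 0 (each basis 2-blade squares to minus the product of its generators' squares); cross terms between blades sharing an index anticommute and cancel. So B^2 = 0.
Answer: null-rotation, certificate B^2 = 0. The invariant at work: B^2 = 0 is unchanged by conjugation, hence its sign classifies the subgroup whatever basis B is written in.


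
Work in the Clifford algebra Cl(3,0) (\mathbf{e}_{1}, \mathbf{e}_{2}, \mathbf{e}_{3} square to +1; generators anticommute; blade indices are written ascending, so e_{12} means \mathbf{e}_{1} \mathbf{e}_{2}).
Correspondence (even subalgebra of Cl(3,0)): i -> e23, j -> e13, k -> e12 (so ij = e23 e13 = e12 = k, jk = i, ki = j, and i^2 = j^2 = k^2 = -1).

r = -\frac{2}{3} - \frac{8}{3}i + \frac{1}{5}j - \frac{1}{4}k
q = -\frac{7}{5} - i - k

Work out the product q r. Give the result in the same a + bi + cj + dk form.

In blades: q = -\frac{7}{5} - e_{12} - e_{23}, r = -\frac{2}{3} - \frac{1}{4} e_{12} + \frac{1}{5} e_{13} - \frac{8}{3} e_{23}.
Distribute q over r term by term (generator squares from the signature, products reordered to ascending indices): (-\frac{7}{5})*r = \frac{14}{15} + \frac{7}{20} e_{12} - \frac{7}{25} e_{13} + \frac{56}{15} e_{23}; (-e_{12})*r = -\frac{1}{4} + \frac{2}{3} e_{12} + \frac{8}{3} e_{13} + \frac{1}{5} e_{23}; (-e_{23})*r = -\frac{8}{3} - \frac{1}{5} e_{12} - \frac{1}{4} e_{13} + \frac{2}{3} e_{23}.
Sum: -\frac{119}{60} + \frac{49}{60} e_{12} + \frac{641}{300} e_{13} + \frac{23}{5} e_{23}; translating back through the correspondence:
Answer: -\frac{119}{60} + \frac{23}{5}i + \frac{641}{300}j + \frac{49}{60}k


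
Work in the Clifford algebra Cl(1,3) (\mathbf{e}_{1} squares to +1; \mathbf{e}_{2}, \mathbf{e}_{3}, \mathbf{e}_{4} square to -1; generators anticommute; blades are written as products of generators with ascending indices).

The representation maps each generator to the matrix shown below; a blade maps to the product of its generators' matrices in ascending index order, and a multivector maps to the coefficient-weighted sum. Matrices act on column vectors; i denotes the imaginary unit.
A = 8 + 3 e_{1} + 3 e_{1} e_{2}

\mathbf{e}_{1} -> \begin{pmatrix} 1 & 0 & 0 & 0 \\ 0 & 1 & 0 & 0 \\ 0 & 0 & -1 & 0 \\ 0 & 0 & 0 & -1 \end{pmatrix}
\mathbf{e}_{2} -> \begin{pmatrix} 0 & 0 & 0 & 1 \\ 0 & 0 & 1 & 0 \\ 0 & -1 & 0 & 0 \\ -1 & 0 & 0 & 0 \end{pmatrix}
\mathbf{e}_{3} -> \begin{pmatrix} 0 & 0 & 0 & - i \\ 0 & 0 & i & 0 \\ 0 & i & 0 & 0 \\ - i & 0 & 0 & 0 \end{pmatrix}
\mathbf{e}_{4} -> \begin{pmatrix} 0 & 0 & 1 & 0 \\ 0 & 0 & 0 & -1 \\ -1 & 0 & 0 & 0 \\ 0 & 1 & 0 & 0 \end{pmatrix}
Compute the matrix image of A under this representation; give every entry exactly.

Bivector images (products of the table entries): rho(e_{1} e_{2}) = rho(\mathbf{e}_{1})rho(\mathbf{e}_{2}) = \begin{pmatrix} 0 & 0 & 0 & 1 \\ 0 & 0 & 1 & 0 \\ 0 & 1 & 0 & 0 \\ 1 & 0 & 0 & 0 \end{pmatrix}.
M = (8)*1 + (3)*rho(e_{1}) + (3)*rho(e_{1} e_{2}), summed entrywise (1 is the identity matrix):
Answer: \begin{pmatrix} 11 & 0 & 0 & 3 \\ 0 & 11 & 3 & 0 \\ 0 & 3 & 5 & 0 \\ 3 & 0 & 0 & 5 \end{pmatrix}


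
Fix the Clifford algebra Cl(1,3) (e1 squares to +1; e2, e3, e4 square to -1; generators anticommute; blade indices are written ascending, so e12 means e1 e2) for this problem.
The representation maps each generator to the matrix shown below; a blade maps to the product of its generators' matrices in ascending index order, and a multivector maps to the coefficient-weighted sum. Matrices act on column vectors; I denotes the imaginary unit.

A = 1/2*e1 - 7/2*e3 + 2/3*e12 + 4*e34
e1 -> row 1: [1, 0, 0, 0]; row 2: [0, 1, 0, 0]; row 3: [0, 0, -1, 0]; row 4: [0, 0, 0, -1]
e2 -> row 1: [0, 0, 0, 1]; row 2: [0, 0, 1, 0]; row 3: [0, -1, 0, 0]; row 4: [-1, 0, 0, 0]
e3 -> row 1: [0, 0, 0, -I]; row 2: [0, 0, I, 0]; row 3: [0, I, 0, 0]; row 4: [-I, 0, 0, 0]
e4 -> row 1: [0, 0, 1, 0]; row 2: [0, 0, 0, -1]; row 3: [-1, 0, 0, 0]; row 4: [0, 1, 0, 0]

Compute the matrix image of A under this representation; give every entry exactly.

Bivector images (products of the table entries): rho(e12) = rho(e1)rho(e2) = row 1: [0, 0, 0, 1]; row 2: [0, 0, 1, 0]; row 3: [0, 1, 0, 0]; row 4: [1, 0, 0, 0]; rho(e34) = rho(e3)rho(e4) = row 1: [0, -I, 0, 0]; row 2: [-I, 0, 0, 0]; row 3: [0, 0, 0, -I]; row 4: [0, 0, -I, 0].
M = (1/2)*rho(e1) + (-7/2)*rho(e3) + (2/3)*rho(e12) + (4)*rho(e34), summed entrywise:
Answer: row 1: [1/2, -4*I, 0, 2/3 + 7*I/2]; row 2: [-4*I, 1/2, 2/3 - 7*I/2, 0]; row 3: [0, 2/3 - 7*I/2, -1/2, -4*I]; row 4: [2/3 + 7*I/2, 0, -4*I, -1/2]


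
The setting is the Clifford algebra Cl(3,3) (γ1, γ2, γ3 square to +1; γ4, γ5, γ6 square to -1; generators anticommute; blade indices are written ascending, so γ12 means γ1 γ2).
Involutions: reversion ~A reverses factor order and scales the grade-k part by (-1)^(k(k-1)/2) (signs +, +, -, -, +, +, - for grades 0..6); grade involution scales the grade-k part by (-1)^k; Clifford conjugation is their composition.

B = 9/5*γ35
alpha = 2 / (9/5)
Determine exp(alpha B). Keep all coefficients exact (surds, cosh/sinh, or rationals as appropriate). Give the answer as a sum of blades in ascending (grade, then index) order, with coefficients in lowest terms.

B^2 = (9/5)^2*(γ35)^2 = 81/25*(+1) = 81/25 (a basis 2-blade squares to minus the product of its generators' squares).
B^2 = 81/25 — B^2 > 0, so the exponential closes hyperbolically: l = 9/5, alpha*l = 2, so exp(alpha B) = cosh(2) + (sinh(2)/(9/5))*B = cosh(2) + (5*sinh(2)/9)*B.
Answer: cosh(2) + sinh(2)*γ35


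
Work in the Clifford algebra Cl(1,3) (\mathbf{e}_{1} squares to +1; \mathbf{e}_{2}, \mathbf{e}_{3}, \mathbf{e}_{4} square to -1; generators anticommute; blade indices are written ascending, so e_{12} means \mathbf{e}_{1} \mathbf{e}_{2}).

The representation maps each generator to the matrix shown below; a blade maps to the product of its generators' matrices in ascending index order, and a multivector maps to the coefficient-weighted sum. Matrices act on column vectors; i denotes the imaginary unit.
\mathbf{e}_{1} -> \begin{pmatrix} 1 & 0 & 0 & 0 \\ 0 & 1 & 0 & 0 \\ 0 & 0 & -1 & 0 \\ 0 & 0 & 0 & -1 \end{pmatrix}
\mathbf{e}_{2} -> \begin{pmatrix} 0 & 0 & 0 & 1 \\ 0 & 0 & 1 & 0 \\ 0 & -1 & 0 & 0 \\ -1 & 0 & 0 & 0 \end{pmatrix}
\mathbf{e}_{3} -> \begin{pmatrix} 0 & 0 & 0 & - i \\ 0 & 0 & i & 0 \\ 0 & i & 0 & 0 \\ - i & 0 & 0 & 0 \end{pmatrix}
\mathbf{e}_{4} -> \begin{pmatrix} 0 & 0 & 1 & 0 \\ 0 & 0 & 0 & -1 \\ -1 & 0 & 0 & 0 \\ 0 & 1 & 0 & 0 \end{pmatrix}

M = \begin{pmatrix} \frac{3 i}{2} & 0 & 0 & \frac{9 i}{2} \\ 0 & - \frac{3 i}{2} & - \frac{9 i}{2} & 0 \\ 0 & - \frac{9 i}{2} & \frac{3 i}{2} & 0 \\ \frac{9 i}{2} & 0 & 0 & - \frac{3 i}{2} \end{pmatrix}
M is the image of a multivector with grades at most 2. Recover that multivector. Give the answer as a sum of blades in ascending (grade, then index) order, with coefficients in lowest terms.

Method: the blade images are trace-orthogonal — tr(rho(e_A) rho(e_B)^-1) = 4 if A = B and 0 otherwise — and rho(e_A)^-1 = (e_A)^2 * rho(e_A) with (e_A)^2 = +1 or -1, so the coefficient of e_A in the preimage is (e_A)^2 * tr(M rho(e_A))/4.
Nonzero projections over blades of grade <= 2: e_{3}: (e_{3})^2 = -1, tr(M rho(e_{3})) = 18, coefficient -\frac{9}{2}; e_{23}: (e_{23})^2 = -1, tr(M rho(e_{23})) = 6, coefficient -\frac{3}{2}. Every other blade of grade <= 2 projects to 0.
Answer: -\frac{9}{2} e_{3} - \frac{3}{2} e_{23}


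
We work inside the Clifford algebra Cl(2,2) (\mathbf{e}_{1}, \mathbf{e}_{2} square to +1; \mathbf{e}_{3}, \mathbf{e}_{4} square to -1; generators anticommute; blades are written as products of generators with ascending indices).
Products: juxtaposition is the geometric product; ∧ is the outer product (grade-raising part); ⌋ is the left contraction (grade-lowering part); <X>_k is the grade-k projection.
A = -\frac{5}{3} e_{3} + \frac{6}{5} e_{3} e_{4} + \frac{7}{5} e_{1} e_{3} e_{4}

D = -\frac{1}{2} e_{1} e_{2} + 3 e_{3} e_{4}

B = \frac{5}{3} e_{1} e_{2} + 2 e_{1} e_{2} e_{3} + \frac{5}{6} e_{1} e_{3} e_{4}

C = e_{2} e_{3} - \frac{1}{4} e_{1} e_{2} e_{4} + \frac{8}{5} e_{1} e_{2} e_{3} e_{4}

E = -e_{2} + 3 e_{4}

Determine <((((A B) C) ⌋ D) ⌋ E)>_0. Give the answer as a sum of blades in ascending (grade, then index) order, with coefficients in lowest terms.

step 1: -\frac{7}{6} - e_{1} + \frac{10}{3} e_{1} e_{2} - \frac{25}{18} e_{1} e_{4} + \frac{14}{5} e_{2} e_{4} - \frac{25}{9} e_{1} e_{2} e_{3} + \frac{12}{5} e_{1} e_{2} e_{4} + \frac{7}{3} e_{2} e_{3} e_{4} + 2 e_{1} e_{2} e_{3} e_{4}
step 2: \frac{13}{5} + \frac{23}{90} e_{1} - \frac{25}{72} e_{2} - \frac{217}{50} e_{3} - \frac{23}{18} e_{4} - \frac{173}{100} e_{1} e_{3} + 2 e_{1} e_{4} - \frac{61}{18} e_{2} e_{3} + \frac{1}{4} e_{2} e_{4} - \frac{581}{180} e_{3} e_{4} - e_{1} e_{2} e_{3} + \frac{7}{24} e_{1} e_{2} e_{4} + \frac{12}{5} e_{1} e_{3} e_{4} - \frac{8}{5} e_{2} e_{3} e_{4} - \frac{293}{90} e_{1} e_{2} e_{3} e_{4}
step 3: \frac{581}{60} - \frac{25}{144} e_{1} - \frac{23}{180} e_{2} - \frac{23}{6} e_{3} + \frac{651}{50} e_{4} - \frac{13}{10} e_{1} e_{2} + \frac{39}{5} e_{3} e_{4}
step 4: -\frac{35039}{900} - \frac{581}{60} e_{2} + \frac{581}{20} e_{4}
step 5: -\frac{35039}{900}
Answer: -\frac{35039}{900}


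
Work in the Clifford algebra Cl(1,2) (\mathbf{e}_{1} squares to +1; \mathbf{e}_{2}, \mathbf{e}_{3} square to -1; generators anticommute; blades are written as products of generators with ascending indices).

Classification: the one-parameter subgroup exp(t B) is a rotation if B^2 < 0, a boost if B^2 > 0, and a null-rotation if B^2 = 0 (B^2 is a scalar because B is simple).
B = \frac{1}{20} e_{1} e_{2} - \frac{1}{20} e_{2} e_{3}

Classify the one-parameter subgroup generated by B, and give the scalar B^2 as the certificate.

B^2 term by term: the squares give (\frac{1}{20})^2*(e_{1} e_{2})^2 + (-\frac{1}{20})^2*(e_{2} e_{3})^2 = \frac{1}{400}*(+1) + \frac{1}{400}*(-1) = 0 (each basis 2-blade squares to minus the product of its generators' squares); cross terms between blades sharing an index anticommute and cancel. So B^2 = 0.
Answer: null-rotation, certificate B^2 = 0. One invariant decides it: the square 0 survives every conjugation, and its sign is exactly the classification.


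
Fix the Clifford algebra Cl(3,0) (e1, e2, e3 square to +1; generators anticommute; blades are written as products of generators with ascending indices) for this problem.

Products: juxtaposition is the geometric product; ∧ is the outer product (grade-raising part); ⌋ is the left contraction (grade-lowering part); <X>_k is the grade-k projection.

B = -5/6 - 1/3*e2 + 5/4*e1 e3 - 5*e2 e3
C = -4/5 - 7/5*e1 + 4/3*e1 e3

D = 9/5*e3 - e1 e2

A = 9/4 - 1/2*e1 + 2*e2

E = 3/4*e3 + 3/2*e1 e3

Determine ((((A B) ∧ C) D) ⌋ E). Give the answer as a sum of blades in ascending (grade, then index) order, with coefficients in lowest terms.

step 1: -61/24 + 5/12*e1 - 29/12*e2 - 85/8*e3 + 1/6*e1 e2 + 45/16*e1 e3 - 45/4*e2 e3
step 2: 61/30 + 129/40*e1 + 29/15*e2 + 17/2*e3 - 211/60*e1 e2 - 1477/72*e1 e3 + 9*e2 e3 + 683/36*e1 e2 e3
step 3: 707/60 - 4199/120*e1 + 519/40*e2 + 20369/900*e3 + 1927/60*e1 e2 + 2961/200*e1 e3 + 43189/1800*e2 e3 - 1483/100*e1 e2 e3
step 4: -157/30 - 20369/600*e1 - 873/20*e3 + 707/40*e1 e3
Answer: -157/30 - 20369/600*e1 - 873/20*e3 + 707/40*e1 e3
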